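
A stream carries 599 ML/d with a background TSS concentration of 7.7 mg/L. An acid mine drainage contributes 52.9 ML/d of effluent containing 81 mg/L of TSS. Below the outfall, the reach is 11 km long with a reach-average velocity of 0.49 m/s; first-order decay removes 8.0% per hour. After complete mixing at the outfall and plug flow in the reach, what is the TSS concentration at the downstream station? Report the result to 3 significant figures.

Flow-weighted average: C = (599.0·7.700 + 52.90·81.00) / 651.9 = 8897/651.9 = 13.65 mg/L.
Travel time t = 11·1000 / 0.49 = 22450 s = 6.236 h.
8.0%/h lost → k = −ln(1 − 0.08) = 0.08338 h⁻¹.
Decay over the reach: 13.65·exp(−kt) = 13.65·0.5945 = 8.114 mg/L.

8.11 mg/L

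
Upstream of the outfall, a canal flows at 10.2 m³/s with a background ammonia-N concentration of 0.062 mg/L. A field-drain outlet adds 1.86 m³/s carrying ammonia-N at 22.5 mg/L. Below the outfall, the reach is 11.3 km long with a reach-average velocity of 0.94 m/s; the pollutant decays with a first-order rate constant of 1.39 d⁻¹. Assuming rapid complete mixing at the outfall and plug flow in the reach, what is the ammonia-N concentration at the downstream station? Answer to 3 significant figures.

Mass balance: C = (10.20·0.06200 + 1.860·22.50) / 12.06 = 42.48/12.06 = 3.523 mg/L.
Travel time t = 11.3·1000 / 0.94 = 12020 s = 3.339 h.
After decay, C = 3.523 × e^(−kt) = 3.523 × 0.8242 = 2.903 mg/L.

2.90 mg/L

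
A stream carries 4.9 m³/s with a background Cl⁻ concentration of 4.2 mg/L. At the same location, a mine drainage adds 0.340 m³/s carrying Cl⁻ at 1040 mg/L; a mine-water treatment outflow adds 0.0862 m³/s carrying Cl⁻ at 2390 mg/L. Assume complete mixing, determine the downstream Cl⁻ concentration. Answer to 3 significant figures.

Conservation of mass: C = (4.900·4.200 + 0.3400·1040 + 0.08620·2390) / 5.326 = 580.2/5.326 = 108.9 mg/L.

109 mg/L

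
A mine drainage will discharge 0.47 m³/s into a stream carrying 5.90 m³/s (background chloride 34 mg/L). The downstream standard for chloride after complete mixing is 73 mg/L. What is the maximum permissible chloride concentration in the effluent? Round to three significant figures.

563 mg/L

At the limit, (Qr·Cr + Qe·Cₑ)/(Qr + Qe) = 73:
Cₑ = (6.370·73 − 5.900·34.00) / 0.4700 = 562.6 mg/L.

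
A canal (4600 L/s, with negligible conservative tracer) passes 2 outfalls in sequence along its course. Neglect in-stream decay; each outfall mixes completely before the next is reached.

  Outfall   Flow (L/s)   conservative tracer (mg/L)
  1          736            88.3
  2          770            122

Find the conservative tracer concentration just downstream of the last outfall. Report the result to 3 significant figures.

26.0 mg/L

Outfall 1: combined Q = 5336 L/s; C = (4600·0 + 736.0·88.30)/5336 = 12.18 mg/L.
Outfall 2: combined Q = 6106 L/s; C = (5336·12.18 + 770.0·122.0)/6106 = 26.03 mg/L.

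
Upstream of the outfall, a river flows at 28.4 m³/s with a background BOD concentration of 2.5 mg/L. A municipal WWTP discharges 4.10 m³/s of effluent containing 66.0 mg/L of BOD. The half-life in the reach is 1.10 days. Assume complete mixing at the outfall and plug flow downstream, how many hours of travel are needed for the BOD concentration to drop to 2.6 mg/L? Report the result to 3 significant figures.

53.2 h

Mass balance: C = (28.40·2.500 + 4.100·66.00) / 32.50 = 341.6/32.50 = 10.51 mg/L.
Half-life 1.10 d → k = ln 2 / 1.10 = 0.6301 d⁻¹.
10.51·exp(−k·t) = 2.6 → t = ln(10.51/2.6)/k = 191500 s = 53.20 h.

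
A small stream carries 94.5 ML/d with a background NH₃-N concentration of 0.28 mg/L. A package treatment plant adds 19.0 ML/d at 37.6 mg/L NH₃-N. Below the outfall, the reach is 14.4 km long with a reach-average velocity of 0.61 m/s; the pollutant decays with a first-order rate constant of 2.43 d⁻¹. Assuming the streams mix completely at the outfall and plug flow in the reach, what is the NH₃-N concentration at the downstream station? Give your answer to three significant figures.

3.36 mg/L

Mass balance: C = (94.50·0.2800 + 19.00·37.60) / 113.5 = 740.9/113.5 = 6.527 mg/L.
Travel time t = 14.4·1000 / 0.61 = 23610 s = 6.557 h.
Decay over the reach: 6.527·exp(−kt) = 6.527·0.5148 = 3.360 mg/L.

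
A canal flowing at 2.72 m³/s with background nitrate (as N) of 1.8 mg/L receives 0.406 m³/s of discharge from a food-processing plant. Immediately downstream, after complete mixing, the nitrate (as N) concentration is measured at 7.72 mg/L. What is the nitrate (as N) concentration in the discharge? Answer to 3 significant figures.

Mass balance: 2.720·1.800 + 0.4060·Cₑ = 3.126·7.720
→ Cₑ = (3.126·7.720 − 2.720·1.800) / 0.4060 = 47.38 mg/L.

47.4 mg/L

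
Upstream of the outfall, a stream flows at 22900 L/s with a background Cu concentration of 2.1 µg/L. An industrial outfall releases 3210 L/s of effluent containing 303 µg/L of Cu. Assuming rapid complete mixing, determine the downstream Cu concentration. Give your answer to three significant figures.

Mass balance: C = (22900·2.100 + 3210·303.0) / 26110 = 1021000/26110 = 39.09 µg/L.

39.1 µg/L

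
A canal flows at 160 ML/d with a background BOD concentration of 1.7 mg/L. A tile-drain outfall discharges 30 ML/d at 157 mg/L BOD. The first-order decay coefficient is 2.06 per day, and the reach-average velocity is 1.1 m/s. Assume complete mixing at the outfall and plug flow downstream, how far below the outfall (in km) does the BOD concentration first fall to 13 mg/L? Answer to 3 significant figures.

32.4 km

Mixed concentration C = ΣQC/ΣQ = (160.0·1.700 + 30.00·157.0) / 190.0 = 4982/190.0 = 26.22 mg/L.
Set 26.22·exp(−k·t) = 13 → t = ln(26.22/13)/k = 29430 s = 8.174 h.
Distance = v·t = 1.1·29430 = 32370 m = 32.37 km.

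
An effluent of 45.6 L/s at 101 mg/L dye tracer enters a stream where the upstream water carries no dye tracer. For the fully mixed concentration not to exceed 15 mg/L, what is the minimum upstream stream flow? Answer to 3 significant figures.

Set C_mix = 15: (Q·0 + 45.60·101.0) / (Q + 45.60) = 15
→ Q = 45.60·(101.0 − 15)/(15 − 0) = 261.4 L/s.

261 L/s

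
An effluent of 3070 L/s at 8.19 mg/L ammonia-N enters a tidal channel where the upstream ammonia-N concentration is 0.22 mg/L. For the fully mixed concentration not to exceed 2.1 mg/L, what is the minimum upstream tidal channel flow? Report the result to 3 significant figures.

Set C_mix = 2.1: (Q·0.2200 + 3070·8.190) / (Q + 3070) = 2.1
→ Q = 3070·(8.190 − 2.1)/(2.1 − 0.2200) = 9945 L/s.

9940 L/s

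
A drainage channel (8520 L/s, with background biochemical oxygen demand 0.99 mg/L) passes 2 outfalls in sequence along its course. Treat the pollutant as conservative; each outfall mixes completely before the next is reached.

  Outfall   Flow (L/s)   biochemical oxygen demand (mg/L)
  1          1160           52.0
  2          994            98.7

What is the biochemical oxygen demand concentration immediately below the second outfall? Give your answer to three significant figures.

Outfall 1: combined Q = 9680 L/s; C = (8520·0.9900 + 1160·52.00)/9680 = 7.103 mg/L.
Outfall 2: combined Q = 10670 L/s; C = (9680·7.103 + 994.0·98.70)/10670 = 15.63 mg/L.

15.6 mg/L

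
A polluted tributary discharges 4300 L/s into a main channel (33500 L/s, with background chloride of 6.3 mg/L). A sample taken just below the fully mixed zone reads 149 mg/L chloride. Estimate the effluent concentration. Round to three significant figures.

Mass balance: 33500·6.300 + 4300·Cₑ = 37800·149.0
→ Cₑ = (37800·149.0 − 33500·6.300) / 4300 = 1261 mg/L.

1260 mg/L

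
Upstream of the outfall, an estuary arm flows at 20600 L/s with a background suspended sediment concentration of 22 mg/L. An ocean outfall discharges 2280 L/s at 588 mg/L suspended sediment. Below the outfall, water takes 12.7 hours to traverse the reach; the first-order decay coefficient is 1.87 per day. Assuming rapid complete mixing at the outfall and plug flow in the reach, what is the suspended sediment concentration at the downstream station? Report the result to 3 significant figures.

29.1 mg/L

Mixed concentration C = ΣQC/ΣQ = (20600·22.00 + 2280·588.0) / 22880 = 1794000/22880 = 78.40 mg/L.
After decay, C = 78.40 × e^(−kt) = 78.40 × 0.3717 = 29.15 mg/L.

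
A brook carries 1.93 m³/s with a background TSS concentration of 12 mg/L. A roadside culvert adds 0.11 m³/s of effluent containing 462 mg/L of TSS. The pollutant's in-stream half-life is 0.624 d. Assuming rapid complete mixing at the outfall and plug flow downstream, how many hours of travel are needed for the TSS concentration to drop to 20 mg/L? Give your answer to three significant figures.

After mixing, C = (1.930·12.00 + 0.1100·462.0) / 2.040 = 73.98/2.040 = 36.26 mg/L.
Half-life 0.624 d → k = ln 2 / 0.624 = 1.111 d⁻¹.
36.26·exp(−k·t) = 20 → t = ln(36.26/20)/k = 46290 s = 12.86 h.

12.9 h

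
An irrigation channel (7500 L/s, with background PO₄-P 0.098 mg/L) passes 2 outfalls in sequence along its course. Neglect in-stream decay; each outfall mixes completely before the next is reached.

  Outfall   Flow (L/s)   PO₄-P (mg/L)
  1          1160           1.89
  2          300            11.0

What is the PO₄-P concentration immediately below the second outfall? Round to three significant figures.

0.695 mg/L

After outfall 1: Q = 7500 + 1160 = 8660 L/s; C = (7500·0.09800 + 1160·1.890)/8660 = 0.3380 mg/L.
After outfall 2: Q = 8660 + 300.0 = 8960 L/s; C = (8660·0.3380 + 300.0·11.00)/8960 = 0.6950 mg/L.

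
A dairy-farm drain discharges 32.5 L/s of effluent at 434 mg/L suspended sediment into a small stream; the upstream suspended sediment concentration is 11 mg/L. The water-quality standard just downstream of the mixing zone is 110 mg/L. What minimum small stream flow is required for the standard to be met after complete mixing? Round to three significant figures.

Set C_mix = 110: (Q·11.00 + 32.50·434.0) / (Q + 32.50) = 110
→ Q = 32.50·(434.0 − 110)/(110 − 11.00) = 106.4 L/s.

106 L/s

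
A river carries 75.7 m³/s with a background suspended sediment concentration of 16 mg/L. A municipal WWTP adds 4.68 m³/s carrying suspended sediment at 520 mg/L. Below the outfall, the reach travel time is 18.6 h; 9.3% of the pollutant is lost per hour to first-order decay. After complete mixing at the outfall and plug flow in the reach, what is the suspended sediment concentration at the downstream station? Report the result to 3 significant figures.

Conservation of mass: C = (75.70·16.00 + 4.680·520.0) / 80.38 = 3645/80.38 = 45.34 mg/L.
9.3%/h lost → k = −ln(1 − 0.093) = 0.09761 h⁻¹.
After decay, C = 45.34 × e^(−kt) = 45.34 × 0.1627 = 7.379 mg/L.

7.38 mg/L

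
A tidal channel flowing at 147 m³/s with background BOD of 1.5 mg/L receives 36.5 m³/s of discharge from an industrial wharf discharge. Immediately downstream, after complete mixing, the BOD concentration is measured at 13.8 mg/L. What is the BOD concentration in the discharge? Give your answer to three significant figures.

63.3 mg/L

Mass balance: 147.0·1.500 + 36.50·Cₑ = 183.5·13.80
→ Cₑ = (183.5·13.80 − 147.0·1.500) / 36.50 = 63.34 mg/L.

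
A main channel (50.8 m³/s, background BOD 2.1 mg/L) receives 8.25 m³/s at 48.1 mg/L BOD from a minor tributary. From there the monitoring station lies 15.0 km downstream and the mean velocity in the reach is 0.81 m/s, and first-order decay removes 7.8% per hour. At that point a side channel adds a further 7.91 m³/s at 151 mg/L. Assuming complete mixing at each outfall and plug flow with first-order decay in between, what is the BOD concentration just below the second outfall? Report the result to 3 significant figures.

22.8 mg/L

Mixed concentration C = ΣQC/ΣQ = (50.80·2.100 + 8.250·48.10) / 59.05 = 503.5/59.05 = 8.527 mg/L; combined flow 59.05 m³/s.
Travel time t = 15.0·1000 / 0.81 = 18520 s = 5.144 h.
7.8%/h lost → k = −ln(1 − 0.078) = 0.08121 h⁻¹.
First-order decay: C = 8.527·exp(−k·t) = 8.527·0.6585 = 5.615 mg/L.
Second outfall: C = (59.05·5.615 + 7.910·151.0)/66.96 = 22.79 mg/L.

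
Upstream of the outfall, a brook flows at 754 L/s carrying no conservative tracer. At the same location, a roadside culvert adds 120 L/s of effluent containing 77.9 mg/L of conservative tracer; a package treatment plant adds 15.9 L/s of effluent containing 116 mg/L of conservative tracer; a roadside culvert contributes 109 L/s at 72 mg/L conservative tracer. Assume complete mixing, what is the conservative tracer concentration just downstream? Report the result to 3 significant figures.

Flow-weighted average: C = (754.0·0 + 120.0·77.90 + 15.90·116.0 + 109.0·72.00) / 998.9 = 19040/998.9 = 19.06 mg/L.

19.1 mg/L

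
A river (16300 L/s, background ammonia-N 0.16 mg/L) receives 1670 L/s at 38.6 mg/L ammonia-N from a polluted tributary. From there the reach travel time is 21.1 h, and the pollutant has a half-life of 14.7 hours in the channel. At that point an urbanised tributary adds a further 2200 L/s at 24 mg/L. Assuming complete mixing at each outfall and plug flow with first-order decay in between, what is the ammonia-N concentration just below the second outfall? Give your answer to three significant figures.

Mixed concentration C = ΣQC/ΣQ = (16300·0.1600 + 1670·38.60) / 17970 = 67070/17970 = 3.732 mg/L; combined flow 17970 L/s.
Half-life 14.7 h → k = ln 2 / 14.7 = 0.04715 h⁻¹ = 1.132 d⁻¹.
Decay over the reach: 3.732·exp(−kt) = 3.732·0.3698 = 1.380 mg/L.
Second outfall: C = (17970·1.380 + 2200·24.00)/20170 = 3.847 mg/L.

3.85 mg/L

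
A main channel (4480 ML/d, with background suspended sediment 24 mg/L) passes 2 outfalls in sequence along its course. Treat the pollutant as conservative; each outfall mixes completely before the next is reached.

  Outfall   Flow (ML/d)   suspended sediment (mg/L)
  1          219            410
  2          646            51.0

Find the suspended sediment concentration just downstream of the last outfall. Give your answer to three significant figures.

43.1 mg/L

Below outfall 1: Q → 4699 ML/d, C = (4480·24.00 + 219.0·410.0)/4699 = 41.99 mg/L.
Below outfall 2: Q → 5345 ML/d, C = (4699·41.99 + 646.0·51.00)/5345 = 43.08 mg/L.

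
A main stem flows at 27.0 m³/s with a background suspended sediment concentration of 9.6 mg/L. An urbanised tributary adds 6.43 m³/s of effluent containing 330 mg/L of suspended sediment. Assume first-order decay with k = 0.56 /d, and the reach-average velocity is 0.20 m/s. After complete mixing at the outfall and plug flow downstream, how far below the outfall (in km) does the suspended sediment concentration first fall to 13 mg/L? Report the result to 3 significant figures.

52.5 km

Mixed concentration C = ΣQC/ΣQ = (27.00·9.600 + 6.430·330.0) / 33.43 = 2381/33.43 = 71.23 mg/L.
Set 71.23·exp(−k·t) = 13 → t = ln(71.23/13)/k = 262400 s = 72.90 h.
Distance = v·t = 0.20·262400 = 52490 m = 52.49 km.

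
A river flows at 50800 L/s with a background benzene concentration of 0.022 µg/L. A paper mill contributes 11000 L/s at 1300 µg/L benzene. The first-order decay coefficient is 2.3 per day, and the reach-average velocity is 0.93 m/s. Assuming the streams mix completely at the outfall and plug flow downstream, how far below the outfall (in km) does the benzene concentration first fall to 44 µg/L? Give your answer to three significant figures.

58.0 km

Mass balance: C = (50800·0.02200 + 11000·1300) / 61800 = 14300000/61800 = 231.4 µg/L.
Set 231.4·exp(−k·t) = 44 → t = ln(231.4/44)/k = 62360 s = 17.32 h.
Distance = v·t = 0.93·62360 = 57990 m = 57.99 km.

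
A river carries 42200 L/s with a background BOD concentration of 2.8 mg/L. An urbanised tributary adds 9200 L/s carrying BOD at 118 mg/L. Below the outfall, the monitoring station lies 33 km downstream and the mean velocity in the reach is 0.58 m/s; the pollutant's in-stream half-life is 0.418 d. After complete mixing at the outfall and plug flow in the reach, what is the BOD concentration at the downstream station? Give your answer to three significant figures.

Mass balance: C = (42200·2.800 + 9200·118.0) / 51400 = 1204000/51400 = 23.42 mg/L.
Travel time t = 33·1000 / 0.58 = 56900 s = 15.80 h.
Half-life 0.418 d → k = ln 2 / 0.418 = 1.658 d⁻¹.
After decay, C = 23.42 × e^(−kt) = 23.42 × 0.3355 = 7.858 mg/L.

7.86 mg/L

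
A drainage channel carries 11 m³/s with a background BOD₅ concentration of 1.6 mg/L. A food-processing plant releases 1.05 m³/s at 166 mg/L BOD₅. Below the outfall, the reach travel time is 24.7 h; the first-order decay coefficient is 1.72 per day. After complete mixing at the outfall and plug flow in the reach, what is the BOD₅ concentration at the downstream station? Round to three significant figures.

2.71 mg/L

Conservation of mass: C = (11.00·1.600 + 1.050·166.0) / 12.05 = 191.9/12.05 = 15.93 mg/L.
Decay over the reach: 15.93·exp(−kt) = 15.93·0.1703 = 2.712 mg/L.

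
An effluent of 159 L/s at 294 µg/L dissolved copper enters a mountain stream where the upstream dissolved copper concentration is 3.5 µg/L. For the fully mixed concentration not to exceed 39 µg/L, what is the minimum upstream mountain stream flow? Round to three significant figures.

Set C_mix = 39: (Q·3.500 + 159.0·294.0) / (Q + 159.0) = 39
→ Q = 159.0·(294.0 − 39)/(39 − 3.500) = 1142 L/s.

1140 L/s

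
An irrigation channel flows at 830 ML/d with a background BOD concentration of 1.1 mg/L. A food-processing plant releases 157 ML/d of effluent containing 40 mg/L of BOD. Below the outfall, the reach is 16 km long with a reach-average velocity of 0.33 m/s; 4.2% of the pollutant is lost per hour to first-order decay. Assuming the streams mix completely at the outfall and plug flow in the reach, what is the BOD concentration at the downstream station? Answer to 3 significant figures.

After mixing, C = (830.0·1.100 + 157.0·40.00) / 987.0 = 7193/987.0 = 7.288 mg/L.
Travel time t = 16·1000 / 0.33 = 48480 s = 13.47 h.
4.2%/h lost → k = −ln(1 − 0.042) = 0.04291 h⁻¹.
After decay, C = 7.288 × e^(−kt) = 7.288 × 0.5611 = 4.089 mg/L.

4.09 mg/L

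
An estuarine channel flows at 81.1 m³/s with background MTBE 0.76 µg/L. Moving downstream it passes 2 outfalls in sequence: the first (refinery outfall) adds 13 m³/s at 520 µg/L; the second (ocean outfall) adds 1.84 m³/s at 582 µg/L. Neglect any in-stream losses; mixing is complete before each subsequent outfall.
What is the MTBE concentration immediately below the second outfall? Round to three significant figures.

After outfall 1: Q = 81.10 + 13.00 = 94.10 m³/s; C = (81.10·0.7600 + 13.00·520.0)/94.10 = 72.49 µg/L.
After outfall 2: Q = 94.10 + 1.840 = 95.94 m³/s; C = (94.10·72.49 + 1.840·582.0)/95.94 = 82.27 µg/L.

82.3 µg/L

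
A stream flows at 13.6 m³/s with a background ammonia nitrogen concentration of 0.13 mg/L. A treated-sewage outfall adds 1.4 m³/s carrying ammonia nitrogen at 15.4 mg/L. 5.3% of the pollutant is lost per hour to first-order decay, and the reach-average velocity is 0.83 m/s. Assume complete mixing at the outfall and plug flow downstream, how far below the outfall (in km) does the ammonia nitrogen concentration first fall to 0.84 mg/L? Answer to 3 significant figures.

33.8 km

Flow-weighted average: C = (13.60·0.1300 + 1.400·15.40) / 15.00 = 23.33/15.00 = 1.555 mg/L.
5.3%/h lost → k = −ln(1 − 0.053) = 0.05446 h⁻¹.
Set 1.555·exp(−k·t) = 0.84 → t = ln(1.555/0.84)/k = 40720 s = 11.31 h.
Distance = v·t = 0.83·40720 = 33800 m = 33.80 km.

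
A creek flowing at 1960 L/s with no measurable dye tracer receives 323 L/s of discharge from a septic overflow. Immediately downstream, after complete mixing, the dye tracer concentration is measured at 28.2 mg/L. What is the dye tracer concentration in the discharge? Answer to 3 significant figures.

199 mg/L

Mass balance: 1960·0 + 323.0·Cₑ = 2283·28.20
→ Cₑ = (2283·28.20 − 1960·0) / 323.0 = 199.3 mg/L.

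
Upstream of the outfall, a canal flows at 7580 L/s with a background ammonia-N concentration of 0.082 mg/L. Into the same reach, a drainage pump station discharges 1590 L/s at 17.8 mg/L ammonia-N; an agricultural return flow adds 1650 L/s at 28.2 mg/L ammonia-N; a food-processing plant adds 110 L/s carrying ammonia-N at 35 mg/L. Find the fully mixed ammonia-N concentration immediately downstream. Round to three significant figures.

7.26 mg/L

Mass balance: C = (7580·0.08200 + 1590·17.80 + 1650·28.20 + 110.0·35.00) / 10930 = 79300/10930 = 7.256 mg/L.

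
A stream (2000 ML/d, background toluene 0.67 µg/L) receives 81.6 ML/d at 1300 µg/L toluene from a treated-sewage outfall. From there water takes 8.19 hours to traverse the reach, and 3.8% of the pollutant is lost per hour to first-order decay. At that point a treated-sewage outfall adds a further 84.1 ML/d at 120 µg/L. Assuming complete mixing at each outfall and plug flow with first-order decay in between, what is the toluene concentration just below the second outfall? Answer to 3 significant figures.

40.8 µg/L

Conservation of mass: C = (2000·0.6700 + 81.60·1300) / 2082 = 107400/2082 = 51.60 µg/L; combined flow 2082 ML/d.
3.8%/h lost → k = −ln(1 − 0.038) = 0.03874 h⁻¹.
First-order decay: C = 51.60·exp(−k·t) = 51.60·0.7281 = 37.57 µg/L.
Second outfall: C = (2082·37.57 + 84.10·120.0)/2166 = 40.78 µg/L.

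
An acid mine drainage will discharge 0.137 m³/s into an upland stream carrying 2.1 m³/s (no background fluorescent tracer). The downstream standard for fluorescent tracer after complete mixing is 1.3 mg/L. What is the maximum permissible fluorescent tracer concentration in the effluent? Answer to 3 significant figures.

At the limit, (Qr·Cr + Qe·Cₑ)/(Qr + Qe) = 1.3:
Cₑ = (2.237·1.3 − 2.100·0) / 0.1370 = 21.23 mg/L.

21.2 mg/L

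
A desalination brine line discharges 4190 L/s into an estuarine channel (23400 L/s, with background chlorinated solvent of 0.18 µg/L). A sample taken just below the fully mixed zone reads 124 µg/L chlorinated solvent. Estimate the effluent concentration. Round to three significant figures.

816 µg/L

Mass balance: 23400·0.1800 + 4190·Cₑ = 27590·124.0
→ Cₑ = (27590·124.0 − 23400·0.1800) / 4190 = 815.5 µg/L.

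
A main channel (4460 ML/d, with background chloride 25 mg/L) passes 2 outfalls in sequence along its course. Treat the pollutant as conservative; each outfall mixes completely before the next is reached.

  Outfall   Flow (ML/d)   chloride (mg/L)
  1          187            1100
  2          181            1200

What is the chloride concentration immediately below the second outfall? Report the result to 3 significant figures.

111 mg/L

Below outfall 1: Q → 4647 ML/d, C = (4460·25.00 + 187.0·1100)/4647 = 68.26 mg/L.
Below outfall 2: Q → 4828 ML/d, C = (4647·68.26 + 181.0·1200)/4828 = 110.7 mg/L.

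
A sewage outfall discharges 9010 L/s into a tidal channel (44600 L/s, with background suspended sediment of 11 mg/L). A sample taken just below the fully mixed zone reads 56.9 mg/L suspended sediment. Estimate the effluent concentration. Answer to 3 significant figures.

Mass balance: 44600·11.00 + 9010·Cₑ = 53610·56.90
→ Cₑ = (53610·56.90 − 44600·11.00) / 9010 = 284.1 mg/L.

284 mg/L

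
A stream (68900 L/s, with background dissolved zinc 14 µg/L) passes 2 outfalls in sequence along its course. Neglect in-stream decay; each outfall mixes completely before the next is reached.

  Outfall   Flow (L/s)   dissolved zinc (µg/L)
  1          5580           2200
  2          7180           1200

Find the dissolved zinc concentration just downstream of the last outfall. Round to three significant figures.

Outfall 1: combined Q = 74480 L/s; C = (68900·14.00 + 5580·2200)/74480 = 177.8 µg/L.
Outfall 2: combined Q = 81660 L/s; C = (74480·177.8 + 7180·1200)/81660 = 267.7 µg/L.

268 µg/L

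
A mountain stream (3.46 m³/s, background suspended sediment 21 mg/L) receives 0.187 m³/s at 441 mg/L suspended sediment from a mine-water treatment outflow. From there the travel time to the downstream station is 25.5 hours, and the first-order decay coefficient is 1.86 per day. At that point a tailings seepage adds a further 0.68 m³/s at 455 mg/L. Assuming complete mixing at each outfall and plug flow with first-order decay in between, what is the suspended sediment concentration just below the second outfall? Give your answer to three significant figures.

76.5 mg/L

Mixed concentration C = ΣQC/ΣQ = (3.460·21.00 + 0.1870·441.0) / 3.647 = 155.1/3.647 = 42.54 mg/L; combined flow 3.647 m³/s.
Applying C = C₀e^(−kt): 42.54 × 0.1386 = 5.895 mg/L.
At the second outfall, C = (3.647·5.895 + 0.6800·455.0) / (3.647 + 0.6800) = 76.47 mg/L.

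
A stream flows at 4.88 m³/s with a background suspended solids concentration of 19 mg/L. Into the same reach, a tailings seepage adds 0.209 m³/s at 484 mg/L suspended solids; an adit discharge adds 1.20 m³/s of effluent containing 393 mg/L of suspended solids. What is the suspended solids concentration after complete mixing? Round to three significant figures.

Mixed concentration C = ΣQC/ΣQ = (4.880·19.00 + 0.2090·484.0 + 1.200·393.0) / 6.289 = 665.5/6.289 = 105.8 mg/L.

106 mg/L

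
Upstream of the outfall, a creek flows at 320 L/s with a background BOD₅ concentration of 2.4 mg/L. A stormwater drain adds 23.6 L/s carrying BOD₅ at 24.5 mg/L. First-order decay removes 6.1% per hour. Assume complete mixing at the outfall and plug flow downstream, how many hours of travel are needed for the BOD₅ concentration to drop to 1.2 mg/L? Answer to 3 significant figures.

18.8 h

Mixed concentration C = ΣQC/ΣQ = (320.0·2.400 + 23.60·24.50) / 343.6 = 1346/343.6 = 3.918 mg/L.
6.1%/h lost → k = −ln(1 − 0.061) = 0.06294 h⁻¹.
3.918·exp(−k·t) = 1.2 → t = ln(3.918/1.2)/k = 67680 s = 18.80 h.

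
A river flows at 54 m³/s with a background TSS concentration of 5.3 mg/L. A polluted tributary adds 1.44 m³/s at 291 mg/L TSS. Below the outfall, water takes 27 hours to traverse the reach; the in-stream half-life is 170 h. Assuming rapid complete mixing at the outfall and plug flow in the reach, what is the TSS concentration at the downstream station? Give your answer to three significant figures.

Conservation of mass: C = (54.00·5.300 + 1.440·291.0) / 55.44 = 705.2/55.44 = 12.72 mg/L.
Half-life 170 h → k = ln 2 / 170 = 0.004077 h⁻¹ = 0.09786 d⁻¹.
Applying C = C₀e^(−kt): 12.72 × 0.8958 = 11.39 mg/L.

11.4 mg/L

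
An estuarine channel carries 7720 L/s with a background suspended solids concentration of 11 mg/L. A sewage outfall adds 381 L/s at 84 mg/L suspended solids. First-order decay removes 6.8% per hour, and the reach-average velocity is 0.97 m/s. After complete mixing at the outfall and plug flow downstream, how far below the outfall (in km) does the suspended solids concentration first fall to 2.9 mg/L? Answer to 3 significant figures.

After mixing, C = (7720·11.00 + 381.0·84.00) / 8101 = 116900/8101 = 14.43 mg/L.
6.8%/h lost → k = −ln(1 − 0.068) = 0.07042 h⁻¹.
Set 14.43·exp(−k·t) = 2.9 → t = ln(14.43/2.9)/k = 82040 s = 22.79 h.
Distance = v·t = 0.97·82040 = 79580 m = 79.58 km.

79.6 km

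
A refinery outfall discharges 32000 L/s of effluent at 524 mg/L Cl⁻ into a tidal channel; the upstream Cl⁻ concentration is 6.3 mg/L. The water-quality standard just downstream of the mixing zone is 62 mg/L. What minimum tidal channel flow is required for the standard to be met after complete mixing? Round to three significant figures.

Set C_mix = 62: (Q·6.300 + 32000·524.0) / (Q + 32000) = 62
→ Q = 32000·(524.0 − 62)/(62 − 6.300) = 265400 L/s.

265000 L/s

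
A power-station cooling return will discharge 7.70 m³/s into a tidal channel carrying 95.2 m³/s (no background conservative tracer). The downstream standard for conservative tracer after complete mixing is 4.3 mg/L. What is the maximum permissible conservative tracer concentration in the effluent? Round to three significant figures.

At the limit, (Qr·Cr + Qe·Cₑ)/(Qr + Qe) = 4.3:
Cₑ = (102.9·4.3 − 95.20·0) / 7.700 = 57.46 mg/L.

57.5 mg/L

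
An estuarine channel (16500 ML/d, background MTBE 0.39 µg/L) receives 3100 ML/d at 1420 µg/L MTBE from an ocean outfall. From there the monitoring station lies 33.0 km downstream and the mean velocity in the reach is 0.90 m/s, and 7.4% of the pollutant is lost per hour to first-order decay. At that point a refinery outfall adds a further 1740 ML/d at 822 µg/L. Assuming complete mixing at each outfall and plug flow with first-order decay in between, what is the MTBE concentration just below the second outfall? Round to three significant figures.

Flow-weighted average: C = (16500·0.3900 + 3100·1420) / 19600 = 4408000/19600 = 224.9 µg/L; combined flow 19600 ML/d.
Travel time t = 33.0·1000 / 0.90 = 36670 s = 10.19 h.
7.4%/h lost → k = −ln(1 − 0.074) = 0.07688 h⁻¹.
After decay, C = 224.9 × e^(−kt) = 224.9 × 0.4570 = 102.8 µg/L.
At the second outfall, C = (19600·102.8 + 1740·822.0) / (19600 + 1740) = 161.4 µg/L.

161 µg/L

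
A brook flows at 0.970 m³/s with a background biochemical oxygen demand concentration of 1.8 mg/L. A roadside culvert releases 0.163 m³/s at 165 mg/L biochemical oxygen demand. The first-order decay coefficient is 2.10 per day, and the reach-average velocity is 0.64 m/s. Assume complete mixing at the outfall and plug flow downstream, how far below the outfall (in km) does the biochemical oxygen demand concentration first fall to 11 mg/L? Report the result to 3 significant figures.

Mass balance: C = (0.9700·1.800 + 0.1630·165.0) / 1.133 = 28.64/1.133 = 25.28 mg/L.
Set 25.28·exp(−k·t) = 11 → t = ln(25.28/11)/k = 34230 s = 9.509 h.
Distance = v·t = 0.64·34230 = 21910 m = 21.91 km.

21.9 km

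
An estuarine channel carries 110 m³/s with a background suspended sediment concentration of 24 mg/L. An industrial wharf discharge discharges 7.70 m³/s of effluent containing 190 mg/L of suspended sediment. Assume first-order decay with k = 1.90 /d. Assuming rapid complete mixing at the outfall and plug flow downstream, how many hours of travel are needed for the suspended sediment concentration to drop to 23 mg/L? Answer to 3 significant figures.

5.25 h

Flow-weighted average: C = (110.0·24.00 + 7.700·190.0) / 117.7 = 4103/117.7 = 34.86 mg/L.
34.86·exp(−k·t) = 23 → t = ln(34.86/23)/k = 18910 s = 5.253 h.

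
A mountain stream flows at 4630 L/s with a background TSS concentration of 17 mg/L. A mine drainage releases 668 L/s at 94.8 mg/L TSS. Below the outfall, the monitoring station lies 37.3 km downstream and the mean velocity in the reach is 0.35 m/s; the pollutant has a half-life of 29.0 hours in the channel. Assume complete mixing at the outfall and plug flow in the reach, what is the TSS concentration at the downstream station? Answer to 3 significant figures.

Mixed concentration C = ΣQC/ΣQ = (4630·17.00 + 668.0·94.80) / 5298 = 142000/5298 = 26.81 mg/L.
Travel time t = 37.3·1000 / 0.35 = 106600 s = 29.60 h.
Half-life 29.0 h → k = ln 2 / 29.0 = 0.02390 h⁻¹ = 0.5736 d⁻¹.
Applying C = C₀e^(−kt): 26.81 × 0.4928 = 13.21 mg/L.

13.2 mg/L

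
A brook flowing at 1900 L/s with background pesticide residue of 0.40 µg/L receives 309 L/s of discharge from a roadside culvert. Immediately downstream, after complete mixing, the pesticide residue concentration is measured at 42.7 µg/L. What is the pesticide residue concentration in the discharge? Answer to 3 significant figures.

Mass balance: 1900·0.4000 + 309.0·Cₑ = 2209·42.70
→ Cₑ = (2209·42.70 − 1900·0.4000) / 309.0 = 302.8 µg/L.

303 µg/L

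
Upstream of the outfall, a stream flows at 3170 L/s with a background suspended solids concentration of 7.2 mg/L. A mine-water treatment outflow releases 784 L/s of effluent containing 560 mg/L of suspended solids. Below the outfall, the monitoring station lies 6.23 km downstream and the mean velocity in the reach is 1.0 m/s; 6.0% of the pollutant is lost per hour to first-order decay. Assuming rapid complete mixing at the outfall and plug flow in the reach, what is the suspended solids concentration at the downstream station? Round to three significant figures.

105 mg/L

Flow-weighted average: C = (3170·7.200 + 784.0·560.0) / 3954 = 461900/3954 = 116.8 mg/L.
Travel time t = 6.23·1000 / 1.0 = 6230 s = 1.731 h.
6.0%/h lost → k = −ln(1 − 0.06) = 0.06188 h⁻¹.
First-order decay: C = 116.8·exp(−k·t) = 116.8·0.8985 = 104.9 mg/L.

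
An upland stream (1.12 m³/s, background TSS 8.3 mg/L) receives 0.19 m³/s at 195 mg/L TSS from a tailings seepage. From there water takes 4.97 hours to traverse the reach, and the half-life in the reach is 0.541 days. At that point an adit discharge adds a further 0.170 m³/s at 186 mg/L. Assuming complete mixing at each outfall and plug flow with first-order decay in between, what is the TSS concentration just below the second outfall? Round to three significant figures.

Mass balance: C = (1.120·8.300 + 0.1900·195.0) / 1.310 = 46.35/1.310 = 35.38 mg/L; combined flow 1.310 m³/s.
Half-life 0.541 d → k = ln 2 / 0.541 = 1.281 d⁻¹.
First-order decay: C = 35.38·exp(−k·t) = 35.38·0.7670 = 27.13 mg/L.
At the second outfall, C = (1.310·27.13 + 0.1700·186.0) / (1.310 + 0.1700) = 45.38 mg/L.

45.4 mg/L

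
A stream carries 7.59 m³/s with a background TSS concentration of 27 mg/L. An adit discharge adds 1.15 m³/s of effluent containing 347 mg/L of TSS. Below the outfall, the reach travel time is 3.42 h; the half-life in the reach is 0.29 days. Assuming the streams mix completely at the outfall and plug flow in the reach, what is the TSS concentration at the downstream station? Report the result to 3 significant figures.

Mass balance: C = (7.590·27.00 + 1.150·347.0) / 8.740 = 604.0/8.740 = 69.11 mg/L.
Half-life 0.29 d → k = ln 2 / 0.29 = 2.390 d⁻¹.
Decay over the reach: 69.11·exp(−kt) = 69.11·0.7113 = 49.16 mg/L.

49.2 mg/L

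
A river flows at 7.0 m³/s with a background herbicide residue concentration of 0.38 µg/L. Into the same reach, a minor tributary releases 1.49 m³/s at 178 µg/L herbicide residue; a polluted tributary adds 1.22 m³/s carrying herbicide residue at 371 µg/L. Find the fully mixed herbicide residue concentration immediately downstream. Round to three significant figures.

74.2 µg/L

Mixed concentration C = ΣQC/ΣQ = (7.000·0.3800 + 1.490·178.0 + 1.220·371.0) / 9.710 = 720.5/9.710 = 74.20 µg/L.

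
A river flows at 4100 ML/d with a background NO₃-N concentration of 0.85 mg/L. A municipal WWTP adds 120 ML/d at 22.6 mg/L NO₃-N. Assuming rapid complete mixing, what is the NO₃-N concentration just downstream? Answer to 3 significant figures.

1.47 mg/L

After mixing, C = (4100·0.8500 + 120.0·22.60) / 4220 = 6197/4220 = 1.468 mg/L.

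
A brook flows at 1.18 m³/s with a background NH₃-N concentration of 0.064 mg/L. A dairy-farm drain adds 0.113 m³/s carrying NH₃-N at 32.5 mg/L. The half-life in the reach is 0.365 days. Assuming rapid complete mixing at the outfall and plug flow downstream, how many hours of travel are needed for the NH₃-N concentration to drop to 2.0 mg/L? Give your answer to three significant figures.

4.69 h

After mixing, C = (1.180·0.06400 + 0.1130·32.50) / 1.293 = 3.748/1.293 = 2.899 mg/L.
Half-life 0.365 d → k = ln 2 / 0.365 = 1.899 d⁻¹.
2.899·exp(−k·t) = 2.0 → t = ln(2.899/2.0)/k = 16880 s = 4.690 h.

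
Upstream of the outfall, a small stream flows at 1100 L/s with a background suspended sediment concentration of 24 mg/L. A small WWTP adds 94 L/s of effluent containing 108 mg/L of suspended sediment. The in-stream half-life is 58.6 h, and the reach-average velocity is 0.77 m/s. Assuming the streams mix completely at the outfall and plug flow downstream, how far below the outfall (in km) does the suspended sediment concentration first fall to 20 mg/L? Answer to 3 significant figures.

99.8 km

Mixed concentration C = ΣQC/ΣQ = (1100·24.00 + 94.00·108.0) / 1194 = 36550/1194 = 30.61 mg/L.
Half-life 58.6 h → k = ln 2 / 58.6 = 0.01183 h⁻¹ = 0.2839 d⁻¹.
Set 30.61·exp(−k·t) = 20 → t = ln(30.61/20)/k = 129600 s = 35.99 h.
Distance = v·t = 0.77·129600 = 99760 m = 99.76 km.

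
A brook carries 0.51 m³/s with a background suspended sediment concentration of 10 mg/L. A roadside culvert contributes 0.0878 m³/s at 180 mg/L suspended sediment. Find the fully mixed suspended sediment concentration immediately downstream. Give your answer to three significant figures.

35.0 mg/L

After mixing, C = (0.5100·10.00 + 0.08780·180.0) / 0.5978 = 20.90/0.5978 = 34.97 mg/L.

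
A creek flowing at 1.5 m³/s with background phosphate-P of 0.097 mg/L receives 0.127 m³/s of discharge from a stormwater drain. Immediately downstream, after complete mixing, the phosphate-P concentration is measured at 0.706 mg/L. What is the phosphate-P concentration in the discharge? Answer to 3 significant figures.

7.90 mg/L

Mass balance: 1.500·0.09700 + 0.1270·Cₑ = 1.627·0.7060
→ Cₑ = (1.627·0.7060 − 1.500·0.09700) / 0.1270 = 7.899 mg/L.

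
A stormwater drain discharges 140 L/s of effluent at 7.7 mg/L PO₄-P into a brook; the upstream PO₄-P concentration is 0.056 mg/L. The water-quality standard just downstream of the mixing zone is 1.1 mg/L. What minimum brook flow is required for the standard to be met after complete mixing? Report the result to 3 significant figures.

Set C_mix = 1.1: (Q·0.05600 + 140.0·7.700) / (Q + 140.0) = 1.1
→ Q = 140.0·(7.700 − 1.1)/(1.1 − 0.05600) = 885.1 L/s.

885 L/s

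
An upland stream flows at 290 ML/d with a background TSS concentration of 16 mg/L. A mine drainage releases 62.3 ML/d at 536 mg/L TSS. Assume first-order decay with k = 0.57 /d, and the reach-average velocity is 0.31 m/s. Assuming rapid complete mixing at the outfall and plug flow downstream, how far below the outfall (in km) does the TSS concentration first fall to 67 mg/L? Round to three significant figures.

22.4 km

Mixed concentration C = ΣQC/ΣQ = (290.0·16.00 + 62.30·536.0) / 352.3 = 38030/352.3 = 108.0 mg/L.
Set 108.0·exp(−k·t) = 67 → t = ln(108.0/67)/k = 72310 s = 20.09 h.
Distance = v·t = 0.31·72310 = 22420 m = 22.42 km.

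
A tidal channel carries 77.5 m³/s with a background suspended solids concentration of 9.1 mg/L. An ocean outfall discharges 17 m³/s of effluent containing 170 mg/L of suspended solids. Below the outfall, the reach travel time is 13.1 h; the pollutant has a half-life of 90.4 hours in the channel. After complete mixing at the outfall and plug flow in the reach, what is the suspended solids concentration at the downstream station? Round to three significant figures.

34.4 mg/L

After mixing, C = (77.50·9.100 + 17.00·170.0) / 94.50 = 3595/94.50 = 38.04 mg/L.
Half-life 90.4 h → k = ln 2 / 90.4 = 0.007668 h⁻¹ = 0.1840 d⁻¹.
Decay over the reach: 38.04·exp(−kt) = 38.04·0.9044 = 34.41 mg/L.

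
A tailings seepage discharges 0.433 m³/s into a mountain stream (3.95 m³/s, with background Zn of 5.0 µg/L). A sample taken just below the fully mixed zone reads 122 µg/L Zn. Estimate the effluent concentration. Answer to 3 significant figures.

Mass balance: 3.950·5.000 + 0.4330·Cₑ = 4.383·122.0
→ Cₑ = (4.383·122.0 − 3.950·5.000) / 0.4330 = 1189 µg/L.

1190 µg/L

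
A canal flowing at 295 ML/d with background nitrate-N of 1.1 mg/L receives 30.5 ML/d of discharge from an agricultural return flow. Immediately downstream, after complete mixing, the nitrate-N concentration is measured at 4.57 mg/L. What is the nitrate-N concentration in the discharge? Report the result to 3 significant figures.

Mass balance: 295.0·1.100 + 30.50·Cₑ = 325.5·4.570
→ Cₑ = (325.5·4.570 − 295.0·1.100) / 30.50 = 38.13 mg/L.

38.1 mg/L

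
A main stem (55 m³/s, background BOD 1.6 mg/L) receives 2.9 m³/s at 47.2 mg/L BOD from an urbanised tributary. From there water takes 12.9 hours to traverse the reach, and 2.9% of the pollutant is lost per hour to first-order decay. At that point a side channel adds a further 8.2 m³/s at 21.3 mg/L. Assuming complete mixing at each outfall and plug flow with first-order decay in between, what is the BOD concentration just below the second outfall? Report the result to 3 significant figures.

Mass balance: C = (55.00·1.600 + 2.900·47.20) / 57.90 = 224.9/57.90 = 3.884 mg/L; combined flow 57.90 m³/s.
2.9%/h lost → k = −ln(1 − 0.029) = 0.02943 h⁻¹.
First-order decay: C = 3.884·exp(−k·t) = 3.884·0.6841 = 2.657 mg/L.
Second outfall: C = (57.90·2.657 + 8.200·21.30)/66.10 = 4.970 mg/L.

4.97 mg/L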